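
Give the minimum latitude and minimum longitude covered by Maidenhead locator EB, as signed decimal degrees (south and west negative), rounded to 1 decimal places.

-80.0, -100.0

Field E=4, B=1: +4·20° lon, +1·10° lat → SW at lon -100°, lat -80°.
latitude -80.0, longitude -100.0.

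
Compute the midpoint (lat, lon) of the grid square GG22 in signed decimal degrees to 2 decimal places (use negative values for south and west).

-27.50, -55.00

Field G=6, G=6: +6·20° lon, +6·10° lat → SW at lon -60°, lat -30°.
Square 2, 2: +2·2° lon, +2·1° lat → SW at lon -56°, lat -28°.
Cell spans 2° lon × 1° lat. Centre is SW corner plus half of each.
latitude -27.50, longitude -55.00.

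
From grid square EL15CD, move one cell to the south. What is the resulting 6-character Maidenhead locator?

EL15cc

Latitude subsquare d = 3; −1 → 2 = c.
The longitude characters are unchanged.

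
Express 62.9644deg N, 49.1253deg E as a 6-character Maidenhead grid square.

Shift to the Maidenhead origin (180°W, 90°S): lon 229.1253, lat 152.9644.
Field: 229.1253/20 → 11 → L, 152.9644/10 → 15 → P; chars LP.
Square: 9.1253/2 → 4, 2.9644/1 → 2; chars 42.
Subsquare: 1.1253/0.0833333 → 13 → n, 0.9644/0.0416667 → 23 → x; chars nx.

LP42nx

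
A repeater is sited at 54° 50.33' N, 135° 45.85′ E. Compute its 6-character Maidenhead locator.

Shift to the Maidenhead origin (180°W, 90°S): lon 315.7642, lat 144.8388.
Field (20°×10°, letters A–R): lon ⌊315.7642/20⌋ = 15 → P; lat ⌊144.8388/10⌋ = 14 → O.
Square (2°×1°, digits 0–9): lon ⌊15.7642/2⌋ = 7; lat ⌊4.8388/1⌋ = 4.
Subsquare (5′×2.5′, letters a–x): lon ⌊1.7642/0.0833333⌋ = 21 → v; lat ⌊0.8388/0.0416667⌋ = 20 → u.

PO74vu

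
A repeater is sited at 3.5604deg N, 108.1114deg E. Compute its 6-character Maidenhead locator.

OJ43bn

Shift to the Maidenhead origin (180°W, 90°S): lon 288.1114, lat 93.5604.
Field: lon ⌊288.1114/20⌋ = 14 → O; lat ⌊93.5604/10⌋ = 9 → J.
Square: lon ⌊8.1114/2⌋ = 4; lat ⌊3.5604/1⌋ = 3.
Subsquare: lon ⌊0.1114/0.0833333⌋ = 1 → b; lat ⌊0.5604/0.0416667⌋ = 13 → n.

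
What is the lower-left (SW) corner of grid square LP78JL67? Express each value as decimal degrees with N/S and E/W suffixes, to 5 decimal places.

Field L=11, P=15: +11·20° lon, +15·10° lat → SW at lon 40°, lat 60°.
Square 7, 8: +7·2° lon, +8·1° lat → SW at lon 54°, lat 68°.
Subsquare j=9, l=11: +9·0.0833333° lon, +11·0.0416667° lat → SW at lon 54.75°, lat 68.4583°.
Extended square 6, 7: +6·0.00833333° lon, +7·0.00416667° lat → SW at lon 54.8°, lat 68.4875°.
latitude 68.48750° N, longitude 54.80000° E.

68.48750° N, 54.80000° E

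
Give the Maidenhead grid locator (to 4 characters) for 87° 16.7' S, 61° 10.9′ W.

Add 180° to longitude and 90° to latitude: 118.82, 2.72.
Field (20°×10°, letters A–R): lon ⌊118.82/20⌋ = 5 → F; lat ⌊2.72/10⌋ = 0 → A.
Square (2°×1°, digits 0–9): lon ⌊18.82/2⌋ = 9; lat ⌊2.72/1⌋ = 2.

FA92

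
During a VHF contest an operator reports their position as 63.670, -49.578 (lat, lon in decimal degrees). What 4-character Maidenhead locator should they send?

GP53

Shift to the Maidenhead origin (180°W, 90°S): lon 130.42, lat 153.67.
Field (20°×10°, letters A–R): lon ⌊130.42/20⌋ = 6 → G; lat ⌊153.67/10⌋ = 15 → P.
Square (2°×1°, digits 0–9): lon ⌊10.42/2⌋ = 5; lat ⌊3.67/1⌋ = 3.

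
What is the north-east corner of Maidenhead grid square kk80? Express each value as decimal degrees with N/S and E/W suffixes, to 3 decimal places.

Field K=10, K=10: +10·20° lon, +10·10° lat → SW at lon 20°, lat 10°.
Square 8, 0: +8·2° lon, +0·1° lat → SW at lon 36°, lat 10°.
Cell spans 2° lon × 1° lat. NE corner is SW corner plus one full cell.
latitude 11.000° N, longitude 38.000° E.

11.000° N, 38.000° E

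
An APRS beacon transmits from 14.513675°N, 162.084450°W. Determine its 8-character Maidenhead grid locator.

Offset from 180°W / 90°S: lon 17.91555°, lat 104.51368°.
Field: lon ⌊17.91555/20⌋ = 0 → A; lat ⌊104.51368/10⌋ = 10 → K.
Square: lon ⌊17.91555/2⌋ = 8; lat ⌊4.51368/1⌋ = 4.
Subsquare: lon ⌊1.91555/0.0833333⌋ = 22 → w; lat ⌊0.51368/0.0416667⌋ = 12 → m.
Extended square: lon ⌊0.08222/0.00833333⌋ = 9; lat ⌊0.01368/0.00416667⌋ = 3.

AK84wm93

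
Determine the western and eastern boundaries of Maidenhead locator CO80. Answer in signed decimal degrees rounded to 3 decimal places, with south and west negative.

-124.000, -122.000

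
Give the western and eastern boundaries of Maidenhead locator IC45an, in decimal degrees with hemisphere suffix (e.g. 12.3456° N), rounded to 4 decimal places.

Field I=8, C=2: +8·20° lon, +2·10° lat → SW at lon -20°, lat -70°.
Square 4, 5: +4·2° lon, +5·1° lat → SW at lon -12°, lat -65°.
Subsquare a=0, n=13: +0·0.0833333° lon, +13·0.0416667° lat → SW at lon -12°, lat -64.4583°.
Cell spans 0.0833333° lon × 0.0416667° lat.
west 12.0000° W, east 11.9167° W.

12.0000° W, 11.9167° W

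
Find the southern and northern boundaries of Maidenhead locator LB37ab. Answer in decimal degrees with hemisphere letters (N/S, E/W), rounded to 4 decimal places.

72.9583° S, 72.9167° S

Field L=11, B=1: +11·20° lon, +1·10° lat → SW at lon 40°, lat -80°.
Square 3, 7: +3·2° lon, +7·1° lat → SW at lon 46°, lat -73°.
Subsquare a=0, b=1: +0·0.0833333° lon, +1·0.0416667° lat → SW at lon 46°, lat -72.9583°.
Cell spans 0.0833333° lon × 0.0416667° lat.
south 72.9583° S, north 72.9167° S.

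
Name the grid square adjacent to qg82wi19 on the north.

QG82wj10

Latitude extended square 9; +1 → 10, wraps to 0, carry into subsquare.
Latitude subsquare i = 8; +1 → 9 = j.
The longitude characters are unchanged.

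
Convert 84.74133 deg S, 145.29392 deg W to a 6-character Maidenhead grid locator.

BA75ig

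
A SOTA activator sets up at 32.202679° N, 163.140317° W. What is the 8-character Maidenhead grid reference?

Shift to the Maidenhead origin (180°W, 90°S): lon 16.85968, lat 122.20268.
Field (20°×10°, letters A–R): 16.85968/20 → 0 → A, 122.20268/10 → 12 → M; chars AM.
Square (2°×1°, digits 0–9): 16.85968/2 → 8, 2.20268/1 → 2; chars 82.
Subsquare (5′×2.5′, letters a–x): 0.85968/0.0833333 → 10 → k, 0.20268/0.0416667 → 4 → e; chars ke.
Extended square (30″×15″, digits 0–9): 0.02635/0.00833333 → 3, 0.03601/0.00416667 → 8; chars 38.

AM82ke38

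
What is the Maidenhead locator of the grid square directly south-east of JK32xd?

JK42ac

Longitude subsquare x = 23; +1 → 24, wraps to 0 = a, carry into square.
Longitude square 3; +1 → 4.
Latitude subsquare d = 3; −1 → 2 = c.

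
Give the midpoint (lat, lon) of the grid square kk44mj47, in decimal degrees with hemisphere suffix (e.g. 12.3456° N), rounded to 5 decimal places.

Field K=10, K=10: +10·20° lon, +10·10° lat → SW at lon 20°, lat 10°.
Square 4, 4: +4·2° lon, +4·1° lat → SW at lon 28°, lat 14°.
Subsquare m=12, j=9: +12·0.0833333° lon, +9·0.0416667° lat → SW at lon 29°, lat 14.375°.
Extended square 4, 7: +4·0.00833333° lon, +7·0.00416667° lat → SW at lon 29.0333°, lat 14.4042°.
Cell spans 0.00833333° lon × 0.00416667° lat. Centre is SW corner plus half of each.
latitude 14.40625° N, longitude 29.03750° E.

14.40625° N, 29.03750° E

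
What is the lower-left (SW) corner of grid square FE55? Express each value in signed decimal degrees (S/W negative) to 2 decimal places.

Field F=5, E=4: +5·20° lon, +4·10° lat → SW at lon -80°, lat -50°.
Square 5, 5: +5·2° lon, +5·1° lat → SW at lon -70°, lat -45°.
latitude -45.00, longitude -70.00.

-45.00, -70.00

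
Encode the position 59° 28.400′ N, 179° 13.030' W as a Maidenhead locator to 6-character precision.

AO09jl

Add 180° to longitude and 90° to latitude: 0.7828, 149.4733.
Field: 0.7828/20 → 0 → A, 149.4733/10 → 14 → O; chars AO.
Square: 0.7828/2 → 0, 9.4733/1 → 9; chars 09.
Subsquare: 0.7828/0.0833333 → 9 → j, 0.4733/0.0416667 → 11 → l; chars jl.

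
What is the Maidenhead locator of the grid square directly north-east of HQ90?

IQ01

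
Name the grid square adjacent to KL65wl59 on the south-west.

Longitude extended square 5; −1 → 4.
Latitude extended square 9; −1 → 8.

KL65wl48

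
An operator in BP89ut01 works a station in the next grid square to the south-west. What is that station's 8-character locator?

BP89tt90

Longitude extended square 0; −1 → -1, wraps to 9, carry into subsquare.
Longitude subsquare u = 20; −1 → 19 = t.
Latitude extended square 1; −1 → 0.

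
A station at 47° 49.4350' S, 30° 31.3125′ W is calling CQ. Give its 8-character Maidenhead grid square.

HE42re72

Offset from 180°W / 90°S: lon 149.47813°, lat 42.17608°.
Field: 149.47813/20 → 7 → H, 42.17608/10 → 4 → E; chars HE.
Square: 9.47813/2 → 4, 2.17608/1 → 2; chars 42.
Subsquare: 1.47813/0.0833333 → 17 → r, 0.17608/0.0416667 → 4 → e; chars re.
Extended square: 0.06146/0.00833333 → 7, 0.00942/0.00416667 → 2; chars 72.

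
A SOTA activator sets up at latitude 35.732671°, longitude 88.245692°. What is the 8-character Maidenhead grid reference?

NM45cr95

Shift to the Maidenhead origin (180°W, 90°S): lon 268.24569, lat 125.73267.
Field: lon ⌊268.24569/20⌋ = 13 → N; lat ⌊125.73267/10⌋ = 12 → M.
Square: lon ⌊8.24569/2⌋ = 4; lat ⌊5.73267/1⌋ = 5.
Subsquare: lon ⌊0.24569/0.0833333⌋ = 2 → c; lat ⌊0.73267/0.0416667⌋ = 17 → r.
Extended square: lon ⌊0.07903/0.00833333⌋ = 9; lat ⌊0.02434/0.00416667⌋ = 5.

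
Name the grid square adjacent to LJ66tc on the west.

LJ66sc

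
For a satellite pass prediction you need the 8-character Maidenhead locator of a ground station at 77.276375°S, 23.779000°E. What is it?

Add 180° to longitude and 90° to latitude: 203.77900, 12.72362.
Field: lon ⌊203.77900/20⌋ = 10 → K; lat ⌊12.72362/10⌋ = 1 → B.
Square: lon ⌊3.77900/2⌋ = 1; lat ⌊2.72362/1⌋ = 2.
Subsquare: lon ⌊1.77900/0.0833333⌋ = 21 → v; lat ⌊0.72362/0.0416667⌋ = 17 → r.
Extended square: lon ⌊0.02900/0.00833333⌋ = 3; lat ⌊0.01529/0.00416667⌋ = 3.

KB12vr33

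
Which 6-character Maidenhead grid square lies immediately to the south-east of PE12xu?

Longitude subsquare x = 23; +1 → 24, wraps to 0 = a, carry into square.
Longitude square 1; +1 → 2.
Latitude subsquare u = 20; −1 → 19 = t.

PE22at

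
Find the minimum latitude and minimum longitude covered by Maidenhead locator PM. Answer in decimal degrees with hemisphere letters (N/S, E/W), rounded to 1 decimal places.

30.0° N, 120.0° E

Field P=15, M=12: +15·20° lon, +12·10° lat → SW at lon 120°, lat 30°.
latitude 30.0° N, longitude 120.0° E.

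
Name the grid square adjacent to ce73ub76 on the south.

Latitude extended square 6; −1 → 5.
The longitude characters are unchanged.

CE73ub75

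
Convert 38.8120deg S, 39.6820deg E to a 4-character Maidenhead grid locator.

KF91

Shift to the Maidenhead origin (180°W, 90°S): lon 219.68, lat 51.19.
Field: 219.68/20 → 10 → K, 51.19/10 → 5 → F; chars KF.
Square: 19.68/2 → 9, 1.19/1 → 1; chars 91.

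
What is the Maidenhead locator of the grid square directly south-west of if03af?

Longitude subsquare a = 0; −1 → -1, wraps to 23 = x, carry into square.
Longitude square 0; −1 → -1, wraps to 9, carry into field.
Longitude field I = 8; −1 → 7 = H.
Latitude subsquare f = 5; −1 → 4 = e.

HF93xe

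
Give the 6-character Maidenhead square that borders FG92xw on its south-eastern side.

GG02av

Longitude subsquare x = 23; +1 → 24, wraps to 0 = a, carry into square.
Longitude square 9; +1 → 10, wraps to 0, carry into field.
Longitude field F = 5; +1 → 6 = G.
Latitude subsquare w = 22; −1 → 21 = v.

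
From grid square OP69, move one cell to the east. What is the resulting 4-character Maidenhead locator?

OP79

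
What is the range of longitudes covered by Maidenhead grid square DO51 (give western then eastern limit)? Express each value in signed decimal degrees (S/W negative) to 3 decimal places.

-110.000, -108.000

Field D=3, O=14: +3·20° lon, +14·10° lat → SW at lon -120°, lat 50°.
Square 5, 1: +5·2° lon, +1·1° lat → SW at lon -110°, lat 51°.
Cell spans 2° lon × 1° lat.
west -110.000, east -108.000.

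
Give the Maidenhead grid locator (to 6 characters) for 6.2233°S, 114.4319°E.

OI73fs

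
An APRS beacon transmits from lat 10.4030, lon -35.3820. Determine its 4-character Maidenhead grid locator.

HK20

Shift to the Maidenhead origin (180°W, 90°S): lon 144.62, lat 100.40.
Field: lon ⌊144.62/20⌋ = 7 → H; lat ⌊100.40/10⌋ = 10 → K.
Square: lon ⌊4.62/2⌋ = 2; lat ⌊0.40/1⌋ = 0.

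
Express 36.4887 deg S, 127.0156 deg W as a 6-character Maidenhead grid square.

CF63lm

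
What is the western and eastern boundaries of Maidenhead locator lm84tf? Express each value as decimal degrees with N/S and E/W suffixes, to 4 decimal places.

Field L=11, M=12: +11·20° lon, +12·10° lat → SW at lon 40°, lat 30°.
Square 8, 4: +8·2° lon, +4·1° lat → SW at lon 56°, lat 34°.
Subsquare t=19, f=5: +19·0.0833333° lon, +5·0.0416667° lat → SW at lon 57.5833°, lat 34.2083°.
Cell spans 0.0833333° lon × 0.0416667° lat.
west 57.5833° E, east 57.6667° E.

57.5833° E, 57.6667° E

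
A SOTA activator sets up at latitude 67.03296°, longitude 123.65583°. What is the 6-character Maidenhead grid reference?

Offset from 180°W / 90°S: lon 303.6558°, lat 157.0330°.
Field: 303.6558/20 → 15 → P, 157.0330/10 → 15 → P; chars PP.
Square: 3.6558/2 → 1, 7.0330/1 → 7; chars 17.
Subsquare: 1.6558/0.0833333 → 19 → t, 0.0330/0.0416667 → 0 → a; chars ta.

PP17ta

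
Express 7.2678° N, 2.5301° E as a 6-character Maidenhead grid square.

JJ17gg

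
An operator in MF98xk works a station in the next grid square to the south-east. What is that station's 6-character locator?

NF08aj

Longitude subsquare x = 23; +1 → 24, wraps to 0 = a, carry into square.
Longitude square 9; +1 → 10, wraps to 0, carry into field.
Longitude field M = 12; +1 → 13 = N.
Latitude subsquare k = 10; −1 → 9 = j.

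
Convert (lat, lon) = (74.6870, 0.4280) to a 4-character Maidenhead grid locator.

JQ04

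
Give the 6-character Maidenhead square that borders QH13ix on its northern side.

QH14ia

Latitude subsquare x = 23; +1 → 24, wraps to 0 = a, carry into square.
Latitude square 3; +1 → 4.
The longitude characters are unchanged.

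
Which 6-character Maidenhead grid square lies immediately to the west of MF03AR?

LF93xr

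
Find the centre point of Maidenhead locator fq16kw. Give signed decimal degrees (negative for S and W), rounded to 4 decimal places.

76.9375, -77.1250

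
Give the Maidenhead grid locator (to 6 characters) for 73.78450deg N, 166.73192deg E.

RQ33is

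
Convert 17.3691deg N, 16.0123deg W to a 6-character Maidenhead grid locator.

Offset from 180°W / 90°S: lon 163.9877°, lat 107.3691°.
Field: lon ⌊163.9877/20⌋ = 8 → I; lat ⌊107.3691/10⌋ = 10 → K.
Square: lon ⌊3.9877/2⌋ = 1; lat ⌊7.3691/1⌋ = 7.
Subsquare: lon ⌊1.9877/0.0833333⌋ = 23 → x; lat ⌊0.3691/0.0416667⌋ = 8 → i.

IK17xi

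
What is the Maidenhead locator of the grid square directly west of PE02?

Longitude square 0; −1 → -1, wraps to 9, carry into field.
Longitude field P = 15; −1 → 14 = O.
The latitude characters are unchanged.

OE92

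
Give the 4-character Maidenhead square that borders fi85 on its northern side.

FI86

Latitude square 5; +1 → 6.
The longitude characters are unchanged.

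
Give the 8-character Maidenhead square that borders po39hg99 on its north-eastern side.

PO39ih00

Longitude extended square 9; +1 → 10, wraps to 0, carry into subsquare.
Longitude subsquare h = 7; +1 → 8 = i.
Latitude extended square 9; +1 → 10, wraps to 0, carry into subsquare.
Latitude subsquare g = 6; +1 → 7 = h.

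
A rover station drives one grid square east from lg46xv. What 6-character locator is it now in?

LG56av

Longitude subsquare x = 23; +1 → 24, wraps to 0 = a, carry into square.
Longitude square 4; +1 → 5.
The latitude characters are unchanged.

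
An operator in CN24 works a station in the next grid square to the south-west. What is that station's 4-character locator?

CN13

Longitude square 2; −1 → 1.
Latitude square 4; −1 → 3.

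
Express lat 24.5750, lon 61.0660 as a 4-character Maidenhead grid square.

ML04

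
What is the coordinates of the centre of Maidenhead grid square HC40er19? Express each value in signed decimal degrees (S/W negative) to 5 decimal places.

Field H=7, C=2: +7·20° lon, +2·10° lat → SW at lon -40°, lat -70°.
Square 4, 0: +4·2° lon, +0·1° lat → SW at lon -32°, lat -70°.
Subsquare e=4, r=17: +4·0.0833333° lon, +17·0.0416667° lat → SW at lon -31.6667°, lat -69.2917°.
Extended square 1, 9: +1·0.00833333° lon, +9·0.00416667° lat → SW at lon -31.6583°, lat -69.2542°.
Cell spans 0.00833333° lon × 0.00416667° lat. Centre is SW corner plus half of each.
latitude -69.25208, longitude -31.65417.

-69.25208, -31.65417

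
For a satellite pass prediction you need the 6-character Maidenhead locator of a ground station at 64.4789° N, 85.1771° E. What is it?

NP24ol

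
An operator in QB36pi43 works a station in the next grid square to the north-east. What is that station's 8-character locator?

Longitude extended square 4; +1 → 5.
Latitude extended square 3; +1 → 4.

QB36pi54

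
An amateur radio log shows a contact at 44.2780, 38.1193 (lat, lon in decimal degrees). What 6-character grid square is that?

KN94bg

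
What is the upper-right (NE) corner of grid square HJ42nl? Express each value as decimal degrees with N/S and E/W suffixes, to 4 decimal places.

Field H=7, J=9: +7·20° lon, +9·10° lat → SW at lon -40°, lat 0°.
Square 4, 2: +4·2° lon, +2·1° lat → SW at lon -32°, lat 2°.
Subsquare n=13, l=11: +13·0.0833333° lon, +11·0.0416667° lat → SW at lon -30.9167°, lat 2.45833°.
Cell spans 0.0833333° lon × 0.0416667° lat. NE corner is SW corner plus one full cell.
latitude 2.5000° N, longitude 30.8333° W.

2.5000° N, 30.8333° W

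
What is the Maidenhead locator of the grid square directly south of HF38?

HF37

Latitude square 8; −1 → 7.
The longitude characters are unchanged.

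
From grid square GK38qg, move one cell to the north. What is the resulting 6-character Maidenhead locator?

GK38qh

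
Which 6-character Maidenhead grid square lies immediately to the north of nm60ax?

Latitude subsquare x = 23; +1 → 24, wraps to 0 = a, carry into square.
Latitude square 0; +1 → 1.
The longitude characters are unchanged.

NM61aa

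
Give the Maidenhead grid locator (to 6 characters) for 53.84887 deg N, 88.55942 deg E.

Shift to the Maidenhead origin (180°W, 90°S): lon 268.5594, lat 143.8489.
Field (20°×10°, letters A–R): 268.5594/20 → 13 → N, 143.8489/10 → 14 → O; chars NO.
Square (2°×1°, digits 0–9): 8.5594/2 → 4, 3.8489/1 → 3; chars 43.
Subsquare (5′×2.5′, letters a–x): 0.5594/0.0833333 → 6 → g, 0.8489/0.0416667 → 20 → u; chars gu.

NO43gu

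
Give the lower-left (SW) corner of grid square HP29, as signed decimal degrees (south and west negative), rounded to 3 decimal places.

69.000, -36.000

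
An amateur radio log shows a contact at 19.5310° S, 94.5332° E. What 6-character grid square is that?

Offset from 180°W / 90°S: lon 274.5332°, lat 70.4690°.
Field: lon ⌊274.5332/20⌋ = 13 → N; lat ⌊70.4690/10⌋ = 7 → H.
Square: lon ⌊14.5332/2⌋ = 7; lat ⌊0.4690/1⌋ = 0.
Subsquare: lon ⌊0.5332/0.0833333⌋ = 6 → g; lat ⌊0.4690/0.0416667⌋ = 11 → l.

NH70gl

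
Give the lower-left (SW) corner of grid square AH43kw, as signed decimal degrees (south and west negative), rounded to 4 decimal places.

-16.0833, -171.1667

Field A=0, H=7: +0·20° lon, +7·10° lat → SW at lon -180°, lat -20°.
Square 4, 3: +4·2° lon, +3·1° lat → SW at lon -172°, lat -17°.
Subsquare k=10, w=22: +10·0.0833333° lon, +22·0.0416667° lat → SW at lon -171.167°, lat -16.0833°.
latitude -16.0833, longitude -171.1667.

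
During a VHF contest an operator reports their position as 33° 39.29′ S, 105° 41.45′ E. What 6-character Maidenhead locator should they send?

Offset from 180°W / 90°S: lon 285.6908°, lat 56.3452°.
Field: 285.6908/20 → 14 → O, 56.3452/10 → 5 → F; chars OF.
Square: 5.6908/2 → 2, 6.3452/1 → 6; chars 26.
Subsquare: 1.6908/0.0833333 → 20 → u, 0.3452/0.0416667 → 8 → i; chars ui.

OF26ui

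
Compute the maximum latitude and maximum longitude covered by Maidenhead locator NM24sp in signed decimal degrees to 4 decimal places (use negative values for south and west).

34.6667, 85.5833

Field N=13, M=12: +13·20° lon, +12·10° lat → SW at lon 80°, lat 30°.
Square 2, 4: +2·2° lon, +4·1° lat → SW at lon 84°, lat 34°.
Subsquare s=18, p=15: +18·0.0833333° lon, +15·0.0416667° lat → SW at lon 85.5°, lat 34.625°.
Cell spans 0.0833333° lon × 0.0416667° lat. NE corner is SW corner plus one full cell.
latitude 34.6667, longitude 85.5833.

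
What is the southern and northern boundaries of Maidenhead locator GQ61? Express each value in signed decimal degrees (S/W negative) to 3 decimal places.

Field G=6, Q=16: +6·20° lon, +16·10° lat → SW at lon -60°, lat 70°.
Square 6, 1: +6·2° lon, +1·1° lat → SW at lon -48°, lat 71°.
Cell spans 2° lon × 1° lat.
south 71.000, north 72.000.

71.000, 72.000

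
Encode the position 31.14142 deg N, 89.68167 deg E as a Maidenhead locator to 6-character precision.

Offset from 180°W / 90°S: lon 269.6817°, lat 121.1414°.
Field: lon ⌊269.6817/20⌋ = 13 → N; lat ⌊121.1414/10⌋ = 12 → M.
Square: lon ⌊9.6817/2⌋ = 4; lat ⌊1.1414/1⌋ = 1.
Subsquare: lon ⌊1.6817/0.0833333⌋ = 20 → u; lat ⌊0.1414/0.0416667⌋ = 3 → d.

NM41ud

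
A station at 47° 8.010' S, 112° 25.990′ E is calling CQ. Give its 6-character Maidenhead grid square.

Offset from 180°W / 90°S: lon 292.4332°, lat 42.8665°.
Field (20°×10°, letters A–R): lon ⌊292.4332/20⌋ = 14 → O; lat ⌊42.8665/10⌋ = 4 → E.
Square (2°×1°, digits 0–9): lon ⌊12.4332/2⌋ = 6; lat ⌊2.8665/1⌋ = 2.
Subsquare (5′×2.5′, letters a–x): lon ⌊0.4332/0.0833333⌋ = 5 → f; lat ⌊0.8665/0.0416667⌋ = 20 → u.

OE62fu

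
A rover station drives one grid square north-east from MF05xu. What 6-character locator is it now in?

Longitude subsquare x = 23; +1 → 24, wraps to 0 = a, carry into square.
Longitude square 0; +1 → 1.
Latitude subsquare u = 20; +1 → 21 = v.

MF15av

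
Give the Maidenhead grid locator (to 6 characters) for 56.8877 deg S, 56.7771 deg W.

Add 180° to longitude and 90° to latitude: 123.2229, 33.1123.
Field: lon ⌊123.2229/20⌋ = 6 → G; lat ⌊33.1123/10⌋ = 3 → D.
Square: lon ⌊3.2229/2⌋ = 1; lat ⌊3.1123/1⌋ = 3.
Subsquare: lon ⌊1.2229/0.0833333⌋ = 14 → o; lat ⌊0.1123/0.0416667⌋ = 2 → c.

GD13oc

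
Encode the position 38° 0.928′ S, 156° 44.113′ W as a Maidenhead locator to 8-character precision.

BF11px16

Offset from 180°W / 90°S: lon 23.26478°, lat 51.98453°.
Field: 23.26478/20 → 1 → B, 51.98453/10 → 5 → F; chars BF.
Square: 3.26478/2 → 1, 1.98453/1 → 1; chars 11.
Subsquare: 1.26478/0.0833333 → 15 → p, 0.98453/0.0416667 → 23 → x; chars px.
Extended square: 0.01478/0.00833333 → 1, 0.02620/0.00416667 → 6; chars 16.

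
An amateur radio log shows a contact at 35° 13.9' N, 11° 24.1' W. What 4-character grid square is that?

Shift to the Maidenhead origin (180°W, 90°S): lon 168.60, lat 125.23.
Field: 168.60/20 → 8 → I, 125.23/10 → 12 → M; chars IM.
Square: 8.60/2 → 4, 5.23/1 → 5; chars 45.

IM45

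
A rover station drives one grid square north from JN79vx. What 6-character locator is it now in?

JO70va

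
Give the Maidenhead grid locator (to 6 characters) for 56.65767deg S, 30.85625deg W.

HD43ni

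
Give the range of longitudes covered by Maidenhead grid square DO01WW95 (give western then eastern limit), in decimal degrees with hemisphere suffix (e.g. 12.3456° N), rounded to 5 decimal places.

118.09167° W, 118.08333° W

Field D=3, O=14: +3·20° lon, +14·10° lat → SW at lon -120°, lat 50°.
Square 0, 1: +0·2° lon, +1·1° lat → SW at lon -120°, lat 51°.
Subsquare w=22, w=22: +22·0.0833333° lon, +22·0.0416667° lat → SW at lon -118.167°, lat 51.9167°.
Extended square 9, 5: +9·0.00833333° lon, +5·0.00416667° lat → SW at lon -118.092°, lat 51.9375°.
Cell spans 0.00833333° lon × 0.00416667° lat.
west 118.09167° W, east 118.08333° W.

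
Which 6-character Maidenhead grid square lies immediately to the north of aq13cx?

AQ14ca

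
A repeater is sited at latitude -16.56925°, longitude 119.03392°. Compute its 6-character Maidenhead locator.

Add 180° to longitude and 90° to latitude: 299.0339, 73.4308.
Field: lon ⌊299.0339/20⌋ = 14 → O; lat ⌊73.4308/10⌋ = 7 → H.
Square: lon ⌊19.0339/2⌋ = 9; lat ⌊3.4308/1⌋ = 3.
Subsquare: lon ⌊1.0339/0.0833333⌋ = 12 → m; lat ⌊0.4308/0.0416667⌋ = 10 → k.

OH93mk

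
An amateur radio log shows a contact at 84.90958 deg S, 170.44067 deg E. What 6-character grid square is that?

RA55fc

Add 180° to longitude and 90° to latitude: 350.4407, 5.0904.
Field (20°×10°, letters A–R): 350.4407/20 → 17 → R, 5.0904/10 → 0 → A; chars RA.
Square (2°×1°, digits 0–9): 10.4407/2 → 5, 5.0904/1 → 5; chars 55.
Subsquare (5′×2.5′, letters a–x): 0.4407/0.0833333 → 5 → f, 0.0904/0.0416667 → 2 → c; chars fc.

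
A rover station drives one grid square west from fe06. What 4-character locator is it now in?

Longitude square 0; −1 → -1, wraps to 9, carry into field.
Longitude field F = 5; −1 → 4 = E.
The latitude characters are unchanged.

EE96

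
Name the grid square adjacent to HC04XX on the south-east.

HC14aw

Longitude subsquare x = 23; +1 → 24, wraps to 0 = a, carry into square.
Longitude square 0; +1 → 1.
Latitude subsquare x = 23; −1 → 22 = w.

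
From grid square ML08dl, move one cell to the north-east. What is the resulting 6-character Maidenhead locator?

Longitude subsquare d = 3; +1 → 4 = e.
Latitude subsquare l = 11; +1 → 12 = m.

ML08em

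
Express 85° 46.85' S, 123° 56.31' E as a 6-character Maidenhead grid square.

PA14xf

Add 180° to longitude and 90° to latitude: 303.9385, 4.2192.
Field: 303.9385/20 → 15 → P, 4.2192/10 → 0 → A; chars PA.
Square: 3.9385/2 → 1, 4.2192/1 → 4; chars 14.
Subsquare: 1.9385/0.0833333 → 23 → x, 0.2192/0.0416667 → 5 → f; chars xf.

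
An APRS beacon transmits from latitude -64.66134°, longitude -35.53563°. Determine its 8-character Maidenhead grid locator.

HC25fi51

Add 180° to longitude and 90° to latitude: 144.46437, 25.33866.
Field (20°×10°, letters A–R): lon ⌊144.46437/20⌋ = 7 → H; lat ⌊25.33866/10⌋ = 2 → C.
Square (2°×1°, digits 0–9): lon ⌊4.46437/2⌋ = 2; lat ⌊5.33866/1⌋ = 5.
Subsquare (5′×2.5′, letters a–x): lon ⌊0.46437/0.0833333⌋ = 5 → f; lat ⌊0.33866/0.0416667⌋ = 8 → i.
Extended square (30″×15″, digits 0–9): lon ⌊0.04770/0.00833333⌋ = 5; lat ⌊0.00533/0.00416667⌋ = 1.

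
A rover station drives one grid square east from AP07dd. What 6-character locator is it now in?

AP07ed

Longitude subsquare d = 3; +1 → 4 = e.
The latitude characters are unchanged.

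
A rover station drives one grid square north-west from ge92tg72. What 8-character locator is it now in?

GE92tg63

Longitude extended square 7; −1 → 6.
Latitude extended square 2; +1 → 3.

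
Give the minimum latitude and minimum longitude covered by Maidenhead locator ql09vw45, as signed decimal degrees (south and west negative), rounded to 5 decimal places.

Field Q=16, L=11: +16·20° lon, +11·10° lat → SW at lon 140°, lat 20°.
Square 0, 9: +0·2° lon, +9·1° lat → SW at lon 140°, lat 29°.
Subsquare v=21, w=22: +21·0.0833333° lon, +22·0.0416667° lat → SW at lon 141.75°, lat 29.9167°.
Extended square 4, 5: +4·0.00833333° lon, +5·0.00416667° lat → SW at lon 141.783°, lat 29.9375°.
latitude 29.93750, longitude 141.78333.

29.93750, 141.78333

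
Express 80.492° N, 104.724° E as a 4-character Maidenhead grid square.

OR20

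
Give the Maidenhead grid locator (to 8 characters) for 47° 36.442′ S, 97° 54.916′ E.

Shift to the Maidenhead origin (180°W, 90°S): lon 277.91527, lat 42.39263.
Field: 277.91527/20 → 13 → N, 42.39263/10 → 4 → E; chars NE.
Square: 17.91527/2 → 8, 2.39263/1 → 2; chars 82.
Subsquare: 1.91527/0.0833333 → 22 → w, 0.39263/0.0416667 → 9 → j; chars wj.
Extended square: 0.08193/0.00833333 → 9, 0.01763/0.00416667 → 4; chars 94.

NE82wj94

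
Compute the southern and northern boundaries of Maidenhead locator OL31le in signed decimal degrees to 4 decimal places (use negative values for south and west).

21.1667, 21.2083

Field O=14, L=11: +14·20° lon, +11·10° lat → SW at lon 100°, lat 20°.
Square 3, 1: +3·2° lon, +1·1° lat → SW at lon 106°, lat 21°.
Subsquare l=11, e=4: +11·0.0833333° lon, +4·0.0416667° lat → SW at lon 106.917°, lat 21.1667°.
Cell spans 0.0833333° lon × 0.0416667° lat.
south 21.1667, north 21.2083.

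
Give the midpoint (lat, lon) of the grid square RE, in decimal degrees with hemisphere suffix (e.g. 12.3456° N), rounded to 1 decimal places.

Field R=17, E=4: +17·20° lon, +4·10° lat → SW at lon 160°, lat -50°.
Cell spans 20° lon × 10° lat. Centre is SW corner plus half of each.
latitude 45.0° S, longitude 170.0° E.

45.0° S, 170.0° E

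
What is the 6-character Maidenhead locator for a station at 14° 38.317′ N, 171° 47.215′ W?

Shift to the Maidenhead origin (180°W, 90°S): lon 8.2131, lat 104.6386.
Field (20°×10°, letters A–R): 8.2131/20 → 0 → A, 104.6386/10 → 10 → K; chars AK.
Square (2°×1°, digits 0–9): 8.2131/2 → 4, 4.6386/1 → 4; chars 44.
Subsquare (5′×2.5′, letters a–x): 0.2131/0.0833333 → 2 → c, 0.6386/0.0416667 → 15 → p; chars cp.

AK44cp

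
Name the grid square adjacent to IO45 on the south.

Latitude square 5; −1 → 4.
The longitude characters are unchanged.

IO44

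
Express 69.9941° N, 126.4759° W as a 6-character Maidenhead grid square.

CP69sx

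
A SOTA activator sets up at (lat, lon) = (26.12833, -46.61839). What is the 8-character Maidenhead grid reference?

Offset from 180°W / 90°S: lon 133.38161°, lat 116.12833°.
Field: lon ⌊133.38161/20⌋ = 6 → G; lat ⌊116.12833/10⌋ = 11 → L.
Square: lon ⌊13.38161/2⌋ = 6; lat ⌊6.12833/1⌋ = 6.
Subsquare: lon ⌊1.38161/0.0833333⌋ = 16 → q; lat ⌊0.12833/0.0416667⌋ = 3 → d.
Extended square: lon ⌊0.04828/0.00833333⌋ = 5; lat ⌊0.00333/0.00416667⌋ = 0.

GL66qd50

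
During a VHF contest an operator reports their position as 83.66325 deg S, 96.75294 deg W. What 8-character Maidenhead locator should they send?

EA16oi90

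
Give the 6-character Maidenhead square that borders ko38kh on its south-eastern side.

KO38lg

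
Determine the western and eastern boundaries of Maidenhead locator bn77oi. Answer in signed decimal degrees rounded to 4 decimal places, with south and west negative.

-144.8333, -144.7500

Field B=1, N=13: +1·20° lon, +13·10° lat → SW at lon -160°, lat 40°.
Square 7, 7: +7·2° lon, +7·1° lat → SW at lon -146°, lat 47°.
Subsquare o=14, i=8: +14·0.0833333° lon, +8·0.0416667° lat → SW at lon -144.833°, lat 47.3333°.
Cell spans 0.0833333° lon × 0.0416667° lat.
west -144.8333, east -144.7500.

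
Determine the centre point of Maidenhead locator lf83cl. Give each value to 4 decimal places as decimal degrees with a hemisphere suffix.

36.5208° S, 56.2083° E

Field L=11, F=5: +11·20° lon, +5·10° lat → SW at lon 40°, lat -40°.
Square 8, 3: +8·2° lon, +3·1° lat → SW at lon 56°, lat -37°.
Subsquare c=2, l=11: +2·0.0833333° lon, +11·0.0416667° lat → SW at lon 56.1667°, lat -36.5417°.
Cell spans 0.0833333° lon × 0.0416667° lat. Centre is SW corner plus half of each.
latitude 36.5208° S, longitude 56.2083° E.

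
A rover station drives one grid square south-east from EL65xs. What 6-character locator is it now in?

Longitude subsquare x = 23; +1 → 24, wraps to 0 = a, carry into square.
Longitude square 6; +1 → 7.
Latitude subsquare s = 18; −1 → 17 = r.

EL75ar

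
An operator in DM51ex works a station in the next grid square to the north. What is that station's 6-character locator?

DM52ea

Latitude subsquare x = 23; +1 → 24, wraps to 0 = a, carry into square.
Latitude square 1; +1 → 2.
The longitude characters are unchanged.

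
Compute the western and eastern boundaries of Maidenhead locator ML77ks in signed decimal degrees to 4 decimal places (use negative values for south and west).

Field M=12, L=11: +12·20° lon, +11·10° lat → SW at lon 60°, lat 20°.
Square 7, 7: +7·2° lon, +7·1° lat → SW at lon 74°, lat 27°.
Subsquare k=10, s=18: +10·0.0833333° lon, +18·0.0416667° lat → SW at lon 74.8333°, lat 27.75°.
Cell spans 0.0833333° lon × 0.0416667° lat.
west 74.8333, east 74.9167.

74.8333, 74.9167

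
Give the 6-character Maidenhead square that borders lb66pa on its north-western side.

LB66ob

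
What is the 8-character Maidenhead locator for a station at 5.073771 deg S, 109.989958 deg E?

Shift to the Maidenhead origin (180°W, 90°S): lon 289.98996, lat 84.92623.
Field: lon ⌊289.98996/20⌋ = 14 → O; lat ⌊84.92623/10⌋ = 8 → I.
Square: lon ⌊9.98996/2⌋ = 4; lat ⌊4.92623/1⌋ = 4.
Subsquare: lon ⌊1.98996/0.0833333⌋ = 23 → x; lat ⌊0.92623/0.0416667⌋ = 22 → w.
Extended square: lon ⌊0.07329/0.00833333⌋ = 8; lat ⌊0.00956/0.00416667⌋ = 2.

OI44xw82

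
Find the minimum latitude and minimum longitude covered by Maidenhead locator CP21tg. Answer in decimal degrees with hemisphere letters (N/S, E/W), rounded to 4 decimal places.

61.2500° N, 134.4167° W

Field C=2, P=15: +2·20° lon, +15·10° lat → SW at lon -140°, lat 60°.
Square 2, 1: +2·2° lon, +1·1° lat → SW at lon -136°, lat 61°.
Subsquare t=19, g=6: +19·0.0833333° lon, +6·0.0416667° lat → SW at lon -134.417°, lat 61.25°.
latitude 61.2500° N, longitude 134.4167° W.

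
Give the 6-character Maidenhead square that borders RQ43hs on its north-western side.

Longitude subsquare h = 7; −1 → 6 = g.
Latitude subsquare s = 18; +1 → 19 = t.

RQ43gt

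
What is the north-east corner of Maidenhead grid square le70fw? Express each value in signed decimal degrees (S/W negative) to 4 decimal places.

-49.0417, 54.5000

Field L=11, E=4: +11·20° lon, +4·10° lat → SW at lon 40°, lat -50°.
Square 7, 0: +7·2° lon, +0·1° lat → SW at lon 54°, lat -50°.
Subsquare f=5, w=22: +5·0.0833333° lon, +22·0.0416667° lat → SW at lon 54.4167°, lat -49.0833°.
Cell spans 0.0833333° lon × 0.0416667° lat. NE corner is SW corner plus one full cell.
latitude -49.0417, longitude 54.5000.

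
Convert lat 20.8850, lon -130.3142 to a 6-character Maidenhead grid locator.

CL40uv

Add 180° to longitude and 90° to latitude: 49.6858, 110.8850.
Field: lon ⌊49.6858/20⌋ = 2 → C; lat ⌊110.8850/10⌋ = 11 → L.
Square: lon ⌊9.6858/2⌋ = 4; lat ⌊0.8850/1⌋ = 0.
Subsquare: lon ⌊1.6858/0.0833333⌋ = 20 → u; lat ⌊0.8850/0.0416667⌋ = 21 → v.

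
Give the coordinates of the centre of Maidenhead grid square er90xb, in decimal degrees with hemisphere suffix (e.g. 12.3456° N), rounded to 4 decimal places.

80.0625° N, 80.0417° W

Field E=4, R=17: +4·20° lon, +17·10° lat → SW at lon -100°, lat 80°.
Square 9, 0: +9·2° lon, +0·1° lat → SW at lon -82°, lat 80°.
Subsquare x=23, b=1: +23·0.0833333° lon, +1·0.0416667° lat → SW at lon -80.0833°, lat 80.0417°.
Cell spans 0.0833333° lon × 0.0416667° lat. Centre is SW corner plus half of each.
latitude 80.0625° N, longitude 80.0417° W.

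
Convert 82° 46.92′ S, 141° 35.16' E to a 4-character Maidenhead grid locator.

Shift to the Maidenhead origin (180°W, 90°S): lon 321.59, lat 7.22.
Field: lon ⌊321.59/20⌋ = 16 → Q; lat ⌊7.22/10⌋ = 0 → A.
Square: lon ⌊1.59/2⌋ = 0; lat ⌊7.22/1⌋ = 7.

QA07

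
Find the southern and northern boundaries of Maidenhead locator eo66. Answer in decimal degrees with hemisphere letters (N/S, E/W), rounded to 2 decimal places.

56.00° N, 57.00° N

Field E=4, O=14: +4·20° lon, +14·10° lat → SW at lon -100°, lat 50°.
Square 6, 6: +6·2° lon, +6·1° lat → SW at lon -88°, lat 56°.
Cell spans 2° lon × 1° lat.
south 56.00° N, north 57.00° N.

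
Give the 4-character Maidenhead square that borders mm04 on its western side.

Longitude square 0; −1 → -1, wraps to 9, carry into field.
Longitude field M = 12; −1 → 11 = L.
The latitude characters are unchanged.

LM94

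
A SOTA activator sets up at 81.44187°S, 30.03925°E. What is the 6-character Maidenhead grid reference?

Offset from 180°W / 90°S: lon 210.0393°, lat 8.5581°.
Field (20°×10°, letters A–R): lon ⌊210.0393/20⌋ = 10 → K; lat ⌊8.5581/10⌋ = 0 → A.
Square (2°×1°, digits 0–9): lon ⌊10.0393/2⌋ = 5; lat ⌊8.5581/1⌋ = 8.
Subsquare (5′×2.5′, letters a–x): lon ⌊0.0393/0.0833333⌋ = 0 → a; lat ⌊0.5581/0.0416667⌋ = 13 → n.

KA58an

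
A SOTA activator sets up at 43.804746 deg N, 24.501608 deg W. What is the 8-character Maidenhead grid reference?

Shift to the Maidenhead origin (180°W, 90°S): lon 155.49839, lat 133.80475.
Field: 155.49839/20 → 7 → H, 133.80475/10 → 13 → N; chars HN.
Square: 15.49839/2 → 7, 3.80475/1 → 3; chars 73.
Subsquare: 1.49839/0.0833333 → 17 → r, 0.80475/0.0416667 → 19 → t; chars rt.
Extended square: 0.08173/0.00833333 → 9, 0.01308/0.00416667 → 3; chars 93.

HN73rt93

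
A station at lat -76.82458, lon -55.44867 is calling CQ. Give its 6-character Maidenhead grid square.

GB23ge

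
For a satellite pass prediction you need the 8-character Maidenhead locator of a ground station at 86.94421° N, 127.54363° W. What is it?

Add 180° to longitude and 90° to latitude: 52.45637, 176.94421.
Field (20°×10°, letters A–R): lon ⌊52.45637/20⌋ = 2 → C; lat ⌊176.94421/10⌋ = 17 → R.
Square (2°×1°, digits 0–9): lon ⌊12.45637/2⌋ = 6; lat ⌊6.94421/1⌋ = 6.
Subsquare (5′×2.5′, letters a–x): lon ⌊0.45637/0.0833333⌋ = 5 → f; lat ⌊0.94421/0.0416667⌋ = 22 → w.
Extended square (30″×15″, digits 0–9): lon ⌊0.03970/0.00833333⌋ = 4; lat ⌊0.02754/0.00416667⌋ = 6.

CR66fw46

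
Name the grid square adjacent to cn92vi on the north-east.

CN92wj

Longitude subsquare v = 21; +1 → 22 = w.
Latitude subsquare i = 8; +1 → 9 = j.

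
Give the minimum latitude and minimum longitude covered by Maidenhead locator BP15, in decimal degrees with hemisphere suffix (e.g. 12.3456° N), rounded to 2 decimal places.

65.00° N, 158.00° W

Field B=1, P=15: +1·20° lon, +15·10° lat → SW at lon -160°, lat 60°.
Square 1, 5: +1·2° lon, +5·1° lat → SW at lon -158°, lat 65°.
latitude 65.00° N, longitude 158.00° W.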